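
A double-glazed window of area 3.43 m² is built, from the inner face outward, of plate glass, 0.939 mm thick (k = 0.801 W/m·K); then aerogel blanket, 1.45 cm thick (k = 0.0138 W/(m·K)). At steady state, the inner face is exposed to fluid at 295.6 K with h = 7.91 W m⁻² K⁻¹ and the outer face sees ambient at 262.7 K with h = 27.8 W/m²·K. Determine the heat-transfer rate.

Treat each layer as a resistance in series:
  R_conv,in = 1/(hA) = 1/(7.91·3.43) = 0.03686 K/W
  R_plate glass = L/(kA) = 9.39×10^-4/(0.801·3.43) = 3.418×10^-4 K/W
  R_aerogel blanket = L/(kA) = 0.0145/(0.0138·3.43) = 0.3063 K/W
  R_conv,out = 1/(hA) = 1/(27.8·3.43) = 0.01049 K/W
ΣR = 0.03686 + 3.418×10^-4 + 0.3063 + 0.01049 = 0.3540 K/W
Q = ΔT/ΣR = (295.6 K − 262.7 K)/0.3540 = 92.9 W

Q = 92.9 W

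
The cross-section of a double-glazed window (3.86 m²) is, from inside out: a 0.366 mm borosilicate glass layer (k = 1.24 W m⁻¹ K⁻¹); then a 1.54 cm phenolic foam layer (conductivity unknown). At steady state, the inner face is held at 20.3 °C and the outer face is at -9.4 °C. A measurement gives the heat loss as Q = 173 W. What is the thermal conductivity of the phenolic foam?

k = 0.0232 W/m·K

ΣR = ΔT/Q = |20.3 − -9.4|/173 = 0.1717 K/W
Known resistances:
  R_borosilicate glass = L/(kA) = 3.66×10^-4/(1.24·3.86) = 7.647×10^-5 K/W
R_phenolic foam = ΣR − ΣR_known = 0.1717 − 7.647×10^-5 = 0.1716 K/W
L/(kA) = 0.1716 ⇒ k = 0.0154/(0.1716·3.86) = 0.0232 W/m·K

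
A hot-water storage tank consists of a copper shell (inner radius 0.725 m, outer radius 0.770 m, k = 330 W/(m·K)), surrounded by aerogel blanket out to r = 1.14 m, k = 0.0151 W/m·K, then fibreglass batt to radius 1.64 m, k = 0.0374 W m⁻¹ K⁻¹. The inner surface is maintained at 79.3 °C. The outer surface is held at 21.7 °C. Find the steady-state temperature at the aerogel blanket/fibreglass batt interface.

Series thermal resistances, inner to outer:
  R_copper = (1/0.725 − 1/0.770)/(4πk) = 0.08061/(4π·330) = 1.944×10^-5 K/W
  R_aerogel blanket = (1/0.770 − 1/1.14)/(4πk) = 0.4215/(4π·0.0151) = 2.221 K/W
  R_fibreglass batt = (1/1.14 − 1/1.64)/(4πk) = 0.2674/(4π·0.0374) = 0.5690 K/W
ΣR = 1.944×10^-5 + 2.221 + 0.5690 = 2.790 K/W
Q = ΔT/ΣR = (79.3 °C − 21.7 °C)/2.790 = 20.65 W
From the inner boundary to the aerogel blanket/fibreglass batt interface, ΣR_partial = 2.221 K/W.
T_interface = T_in − Q·ΣR_partial = 79.3 °C − (20.65)(2.221) = 33.4 °C

T = 33.4 °C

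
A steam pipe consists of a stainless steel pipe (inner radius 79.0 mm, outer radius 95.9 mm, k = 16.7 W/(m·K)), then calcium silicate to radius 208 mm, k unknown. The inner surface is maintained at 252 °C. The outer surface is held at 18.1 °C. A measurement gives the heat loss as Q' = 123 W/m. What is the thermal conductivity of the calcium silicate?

k = 0.0649 W/m·K

ΣR = ΔT/Q' = |252 − 18.1|/123 = 1.902 m·K/W
Known resistances:
  R'_stainless steel = ln(0.0959/0.0790)/(2πk) = 0.1939/(2π·16.7) = 0.001848 m·K/W
R_calcium silicate = ΣR − ΣR_known = 1.902 − 0.001848 = 1.900 m·K/W
ln(r₂/r₁)/(2πk) = 1.900 ⇒ k = 0.7742/(2π·1.900) = 0.0649 W/m·K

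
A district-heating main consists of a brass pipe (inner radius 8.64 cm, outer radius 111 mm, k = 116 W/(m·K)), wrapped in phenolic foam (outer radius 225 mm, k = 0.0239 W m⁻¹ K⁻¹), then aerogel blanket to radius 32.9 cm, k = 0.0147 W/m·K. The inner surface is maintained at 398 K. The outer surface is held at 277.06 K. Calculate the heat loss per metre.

Q' = 13.7 W/m

Treat each layer as a resistance in series:
  R'_brass = ln(0.111/0.0864)/(2πk) = 0.2505/(2π·116) = 3.438×10^-4 m·K/W
  R'_phenolic foam = ln(0.225/0.111)/(2πk) = 0.7066/(2π·0.0239) = 4.705 m·K/W
  R'_aerogel blanket = ln(0.329/0.225)/(2πk) = 0.3800/(2π·0.0147) = 4.114 m·K/W
ΣR = 3.438×10^-4 + 4.705 + 4.114 = 8.819 m·K/W
Q' = ΔT/ΣR = (398 K − 277.06 K)/8.819 = 13.7 W/m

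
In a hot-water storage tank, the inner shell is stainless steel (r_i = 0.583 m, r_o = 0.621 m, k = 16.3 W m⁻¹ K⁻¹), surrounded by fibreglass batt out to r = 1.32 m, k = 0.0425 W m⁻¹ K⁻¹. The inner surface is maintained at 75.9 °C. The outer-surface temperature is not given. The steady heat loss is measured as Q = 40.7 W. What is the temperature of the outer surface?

T_out = 10.9 °C

Sum the resistances:
  R_stainless steel = (1/0.583 − 1/0.621)/(4πk) = 0.1050/(4π·16.3) = 5.124×10^-4 K/W
  R_fibreglass batt = (1/0.621 − 1/1.32)/(4πk) = 0.8527/(4π·0.0425) = 1.597 K/W
ΣR = 1.597 K/W
ΔT = Q·ΣR = 40.7 × 1.597 = 65.00 K
Heat flows outward, so T_out = T_in − ΔT = 75.9 − 65.00 = 10.9 °C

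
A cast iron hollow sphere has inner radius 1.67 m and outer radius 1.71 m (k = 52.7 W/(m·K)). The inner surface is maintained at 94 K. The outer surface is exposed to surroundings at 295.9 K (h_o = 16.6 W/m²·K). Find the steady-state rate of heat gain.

Q = 122 kW

Resistance network (inner→outer):
  R_cast iron = (1/1.67 − 1/1.71)/(4πk) = 0.01401/(4π·52.7) = 2.115×10^-5 K/W
  R_conv,out = 1/(4πr²h) = 1/(4π·1.71²·16.6) = 0.001639 K/W
ΣR = 2.115×10^-5 + 0.001639 = 0.001660 K/W
Q = ΔT/ΣR = (94 K − 295.9 K)/0.001660 = -1.22×10^5 W
(Negative Q ⇒ heat flows inward; heat gain = 1.22×10^5 W.)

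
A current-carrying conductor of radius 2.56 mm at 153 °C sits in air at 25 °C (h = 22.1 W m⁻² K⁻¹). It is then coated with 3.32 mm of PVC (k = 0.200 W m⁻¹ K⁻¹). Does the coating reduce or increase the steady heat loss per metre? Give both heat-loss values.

increases: 45.5 → 67.9 W/m

Critical radius for a cylinder: r_cr = k/h = 0.00905 m = 0.905 cm.
Outer radius after coating: r₂ = 0.00256 + 0.00332 = 0.00588 m.
Since r₁ < r_cr and r₂ ≤ r_cr, the coating moves toward the maximum at r_cr — heat loss rises.
Bare: R = 1/(2πr₁h) = 2.813 m·K/W; Q = 128/2.813 = 45.5 W/m.
Coated: R = R_cond + R_conv = 1.886 m·K/W; Q = 128/1.886 = 67.9 W/m.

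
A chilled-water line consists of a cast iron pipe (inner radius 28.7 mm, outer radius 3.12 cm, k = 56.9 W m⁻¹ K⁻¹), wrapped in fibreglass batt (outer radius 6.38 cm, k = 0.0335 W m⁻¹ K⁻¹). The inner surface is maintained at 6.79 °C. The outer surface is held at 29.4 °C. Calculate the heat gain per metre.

Treat each layer as a resistance in series:
  R'_cast iron = ln(0.0312/0.0287)/(2πk) = 0.08352/(2π·56.9) = 2.336×10^-4 m·K/W
  R'_fibreglass batt = ln(0.0638/0.0312)/(2πk) = 0.7153/(2π·0.0335) = 3.398 m·K/W
ΣR = 2.336×10^-4 + 3.398 = 3.398 m·K/W
Q' = ΔT/ΣR = (6.79 °C − 29.4 °C)/3.398 = -6.65 W/m
(Negative Q' ⇒ heat flows inward; heat gain = 6.65 W/m.)

Q' = 6.65 W/m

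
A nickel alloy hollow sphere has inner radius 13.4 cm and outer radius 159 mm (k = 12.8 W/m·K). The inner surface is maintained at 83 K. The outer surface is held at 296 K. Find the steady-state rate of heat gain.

Q = 29.2 kW

Q = 4πk·ΔT/(1/r₁ − 1/r₂) = 4π × 12.8 × 213 / (1/0.134 − 1/0.159) = 29200 W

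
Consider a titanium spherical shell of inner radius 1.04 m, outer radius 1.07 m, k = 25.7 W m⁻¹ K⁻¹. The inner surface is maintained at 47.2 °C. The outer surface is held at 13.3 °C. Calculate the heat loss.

Q = 4πk·ΔT/(1/r₁ − 1/r₂) = 4π × 25.7 × 33.9 / (1/1.04 − 1/1.07) = 4.06×10^5 W

Q = 406 kW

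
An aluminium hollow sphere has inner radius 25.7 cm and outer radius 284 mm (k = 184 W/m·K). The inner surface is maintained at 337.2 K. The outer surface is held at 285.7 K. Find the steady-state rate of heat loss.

Q = 322 kW

Q = 4πk·ΔT/(1/r₁ − 1/r₂) = 4π × 184 × 51.5 / (1/0.257 − 1/0.284) = 3.22×10^5 W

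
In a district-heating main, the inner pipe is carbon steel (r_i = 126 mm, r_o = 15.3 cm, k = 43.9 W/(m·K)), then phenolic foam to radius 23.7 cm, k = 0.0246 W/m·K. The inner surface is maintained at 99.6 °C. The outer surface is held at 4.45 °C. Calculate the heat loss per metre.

Series thermal resistances, inner to outer:
  R'_carbon steel = ln(0.153/0.126)/(2πk) = 0.1942/(2π·43.9) = 7.039×10^-4 m·K/W
  R'_phenolic foam = ln(0.237/0.153)/(2πk) = 0.4376/(2π·0.0246) = 2.831 m·K/W
ΣR = 7.039×10^-4 + 2.831 = 2.832 m·K/W
Q' = ΔT/ΣR = (99.6 °C − 4.45 °C)/2.832 = 33.6 W/m

Q' = 33.6 W/m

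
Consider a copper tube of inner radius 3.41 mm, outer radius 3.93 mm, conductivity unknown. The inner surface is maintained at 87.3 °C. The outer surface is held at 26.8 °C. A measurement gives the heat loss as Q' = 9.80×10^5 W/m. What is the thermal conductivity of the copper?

k = 366 W/m·K

ΣR = ΔT/Q' = |87.3 − 26.8|/9.80×10^5 = 6.173×10^-5 m·K/W
ln(r₂/r₁)/(2πk) = 6.173×10^-5 ⇒ k = 0.1419/(2π·6.173×10^-5) = 366 W/m·K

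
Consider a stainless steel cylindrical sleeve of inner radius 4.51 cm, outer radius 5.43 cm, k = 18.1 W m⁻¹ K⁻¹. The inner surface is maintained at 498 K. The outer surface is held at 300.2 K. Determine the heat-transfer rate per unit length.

Q' = 121 kW/m

Q' = 2πk·ΔT/ln(r₂/r₁) = 2π × 18.1 × 197.8 / ln(0.0543/0.0451) = 1.21×10^5 W/m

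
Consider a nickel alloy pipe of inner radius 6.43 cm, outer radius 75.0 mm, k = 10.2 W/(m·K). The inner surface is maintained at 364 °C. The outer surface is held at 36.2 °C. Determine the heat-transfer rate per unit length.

Q' = 136 kW/m

Q' = 2πk·ΔT/ln(r₂/r₁) = 2π × 10.2 × 327.8 / ln(0.0750/0.0643) = 1.36×10^5 W/m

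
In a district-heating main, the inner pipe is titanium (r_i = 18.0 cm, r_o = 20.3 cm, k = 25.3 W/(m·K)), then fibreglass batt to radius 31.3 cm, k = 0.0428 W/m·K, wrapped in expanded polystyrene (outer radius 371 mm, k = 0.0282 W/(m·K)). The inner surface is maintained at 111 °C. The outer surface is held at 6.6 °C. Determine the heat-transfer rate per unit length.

Q' = 40.6 W/m

Resistance network (inner→outer):
  R'_titanium = ln(0.203/0.180)/(2πk) = 0.1202/(2π·25.3) = 7.565×10^-4 m·K/W
  R'_fibreglass batt = ln(0.313/0.203)/(2πk) = 0.4330/(2π·0.0428) = 1.610 m·K/W
  R'_expanded polystyrene = ln(0.371/0.313)/(2πk) = 0.1700/(2π·0.0282) = 0.9594 m·K/W
ΣR = 7.565×10^-4 + 1.610 + 0.9594 = 2.570 m·K/W
Q' = ΔT/ΣR = (111 °C − 6.6 °C)/2.570 = 40.6 W/m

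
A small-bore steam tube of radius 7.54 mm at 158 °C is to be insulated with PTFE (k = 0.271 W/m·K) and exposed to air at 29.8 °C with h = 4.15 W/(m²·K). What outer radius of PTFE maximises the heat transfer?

r_cr = 6.53 cm

For a cylinder, r_cr = k_ins/h = 0.271/4.15 = 0.0653 m = 6.53 cm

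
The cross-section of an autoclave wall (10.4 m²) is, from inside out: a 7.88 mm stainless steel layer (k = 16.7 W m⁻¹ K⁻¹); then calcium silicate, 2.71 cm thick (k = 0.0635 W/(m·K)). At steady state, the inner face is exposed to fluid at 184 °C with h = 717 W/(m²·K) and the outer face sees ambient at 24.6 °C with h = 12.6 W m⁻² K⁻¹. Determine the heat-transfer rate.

Q = 3260 W

Series thermal resistances, inner to outer:
  R_conv,in = 1/(hA) = 1/(717·10.4) = 1.341×10^-4 K/W
  R_stainless steel = L/(kA) = 0.00788/(16.7·10.4) = 4.537×10^-5 K/W
  R_calcium silicate = L/(kA) = 0.0271/(0.0635·10.4) = 0.04104 K/W
  R_conv,out = 1/(hA) = 1/(12.6·10.4) = 0.007631 K/W
ΣR = 1.341×10^-4 + 4.537×10^-5 + 0.04104 + 0.007631 = 0.04885 K/W
Q = ΔT/ΣR = (184 °C − 24.6 °C)/0.04885 = 3260 W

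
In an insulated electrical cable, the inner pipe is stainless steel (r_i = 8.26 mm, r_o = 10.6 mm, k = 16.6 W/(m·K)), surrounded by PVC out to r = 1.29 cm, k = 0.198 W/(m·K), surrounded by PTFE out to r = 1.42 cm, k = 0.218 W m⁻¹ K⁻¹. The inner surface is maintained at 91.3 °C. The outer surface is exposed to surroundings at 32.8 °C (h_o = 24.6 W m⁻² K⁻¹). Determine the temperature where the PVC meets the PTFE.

T = 77.6 °C

Resistance network (inner→outer):
  R'_stainless steel = ln(0.0106/0.00826)/(2πk) = 0.2494/(2π·16.6) = 0.002391 m·K/W
  R'_PVC = ln(0.0129/0.0106)/(2πk) = 0.1964/(2π·0.198) = 0.1578 m·K/W
  R'_PTFE = ln(0.0142/0.0129)/(2πk) = 0.09601/(2π·0.218) = 0.07010 m·K/W
  R'_conv,out = 1/(2πr h) = 1/(2π·0.0142·24.6) = 0.4556 m·K/W
ΣR = 0.002391 + 0.1578 + 0.07010 + 0.4556 = 0.6859 m·K/W
Q' = ΔT/ΣR = (91.3 °C − 32.8 °C)/0.6859 = 85.29 W/m
From the inner boundary to the PVC/PTFE interface, ΣR_partial = 0.1602 m·K/W.
T_interface = T_in − Q'·ΣR_partial = 91.3 °C − (85.29)(0.1602) = 77.6 °C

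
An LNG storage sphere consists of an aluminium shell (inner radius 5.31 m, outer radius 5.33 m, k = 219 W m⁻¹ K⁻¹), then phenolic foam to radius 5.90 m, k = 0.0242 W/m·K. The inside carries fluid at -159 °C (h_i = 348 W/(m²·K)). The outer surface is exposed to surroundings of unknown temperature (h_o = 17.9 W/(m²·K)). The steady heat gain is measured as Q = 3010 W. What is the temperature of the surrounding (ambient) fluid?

Sum the resistances:
  R_conv,in = 1/(4πr²h) = 1/(4π·5.31²·348) = 8.110×10^-6 K/W
  R_aluminium = (1/5.31 − 1/5.33)/(4πk) = 7.067×10^-4/(4π·219) = 2.568×10^-7 K/W
  R_phenolic foam = (1/5.33 − 1/5.90)/(4πk) = 0.01813/(4π·0.0242) = 0.05960 K/W
  R_conv,out = 1/(4πr²h) = 1/(4π·5.90²·17.9) = 1.277×10^-4 K/W
ΣR = 0.05974 K/W
ΔT = Q·ΣR = 3010 × 0.05974 = 179.8 K
Heat flows inward, so T_out = T_in + ΔT = -159 + 179.8 = 20.8 °C

T_out = 20.8 °C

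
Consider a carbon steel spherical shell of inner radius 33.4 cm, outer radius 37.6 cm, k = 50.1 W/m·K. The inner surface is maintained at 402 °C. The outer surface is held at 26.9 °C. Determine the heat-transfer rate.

Q = 4πk·ΔT/(1/r₁ − 1/r₂) = 4π × 50.1 × 375.1 / (1/0.334 − 1/0.376) = 7.06×10^5 W

Q = 706 kW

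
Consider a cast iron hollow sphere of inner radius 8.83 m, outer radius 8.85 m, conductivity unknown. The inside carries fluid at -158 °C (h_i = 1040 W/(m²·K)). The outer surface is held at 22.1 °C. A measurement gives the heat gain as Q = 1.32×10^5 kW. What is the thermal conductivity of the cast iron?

ΣR = ΔT/Q = |-158 − 22.1|/1.32×10^8 = 1.364×10^-6 K/W
Known resistances:
  R_conv,in = 1/(4πr²h) = 1/(4π·8.83²·1040) = 9.814×10^-7 K/W
R_cast iron = ΣR − ΣR_known = 1.364×10^-6 − 9.814×10^-7 = 3.826×10^-7 K/W
(1/r₁−1/r₂)/(4πk) = 3.826×10^-7 ⇒ k = 2.559×10^-4/(4π·3.826×10^-7) = 53.2 W/m·K

k = 53.2 W/m·K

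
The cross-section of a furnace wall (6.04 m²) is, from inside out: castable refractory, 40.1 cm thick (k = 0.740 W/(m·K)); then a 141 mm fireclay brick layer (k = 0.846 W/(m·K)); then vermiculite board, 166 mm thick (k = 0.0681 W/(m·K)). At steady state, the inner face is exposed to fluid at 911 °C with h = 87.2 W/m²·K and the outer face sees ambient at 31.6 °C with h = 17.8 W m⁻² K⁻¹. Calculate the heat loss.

Q = 1650 W

Resistance network (inner→outer):
  R_conv,in = 1/(hA) = 1/(87.2·6.04) = 0.001899 K/W
  R_castable refractory = L/(kA) = 0.401/(0.740·6.04) = 0.08972 K/W
  R_fireclay brick = L/(kA) = 0.141/(0.846·6.04) = 0.02759 K/W
  R_vermiculite board = L/(kA) = 0.166/(0.0681·6.04) = 0.4036 K/W
  R_conv,out = 1/(hA) = 1/(17.8·6.04) = 0.009301 K/W
ΣR = 0.001899 + 0.08972 + 0.02759 + 0.4036 + 0.009301 = 0.5321 K/W
Q = ΔT/ΣR = (911 °C − 31.6 °C)/0.5321 = 1650 W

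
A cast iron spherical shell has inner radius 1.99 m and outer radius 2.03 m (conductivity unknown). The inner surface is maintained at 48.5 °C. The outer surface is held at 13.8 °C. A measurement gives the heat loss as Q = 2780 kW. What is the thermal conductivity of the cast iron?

k = 63.1 W/m·K

ΣR = ΔT/Q = |48.5 − 13.8|/2.78×10^6 = 1.248×10^-5 K/W
(1/r₁−1/r₂)/(4πk) = 1.248×10^-5 ⇒ k = 0.009902/(4π·1.248×10^-5) = 63.1 W/m·K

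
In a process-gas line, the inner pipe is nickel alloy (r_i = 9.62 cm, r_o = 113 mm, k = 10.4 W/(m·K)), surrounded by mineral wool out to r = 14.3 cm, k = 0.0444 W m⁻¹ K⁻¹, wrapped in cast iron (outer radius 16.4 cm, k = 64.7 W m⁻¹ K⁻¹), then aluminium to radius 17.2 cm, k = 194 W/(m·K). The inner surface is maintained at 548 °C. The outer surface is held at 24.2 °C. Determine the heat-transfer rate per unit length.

Resistance network (inner→outer):
  R'_nickel alloy = ln(0.113/0.0962)/(2πk) = 0.1610/(2π·10.4) = 0.002463 m·K/W
  R'_mineral wool = ln(0.143/0.113)/(2πk) = 0.2355/(2π·0.0444) = 0.8440 m·K/W
  R'_cast iron = ln(0.164/0.143)/(2πk) = 0.1370/(2π·64.7) = 3.371×10^-4 m·K/W
  R'_aluminium = ln(0.172/0.164)/(2πk) = 0.04763/(2π·194) = 3.907×10^-5 m·K/W
ΣR = 0.002463 + 0.8440 + 3.371×10^-4 + 3.907×10^-5 = 0.8468 m·K/W
Q' = ΔT/ΣR = (548 °C − 24.2 °C)/0.8468 = 619 W/m

Q' = 619 W/m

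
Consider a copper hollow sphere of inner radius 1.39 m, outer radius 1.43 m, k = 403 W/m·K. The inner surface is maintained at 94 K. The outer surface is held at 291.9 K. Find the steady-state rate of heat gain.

Q = 49800 kW

Q = 4πk·ΔT/(1/r₁ − 1/r₂) = 4π × 403 × 197.9 / (1/1.39 − 1/1.43) = 4.98×10^7 W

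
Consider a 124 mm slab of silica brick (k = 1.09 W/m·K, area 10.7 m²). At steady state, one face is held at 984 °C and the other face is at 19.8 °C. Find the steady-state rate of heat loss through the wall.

Q = kA·ΔT/L = 1.09 × 10.7 × |984 °C − 19.8 °C| / 0.124 = 90700 W

Q = 90700 W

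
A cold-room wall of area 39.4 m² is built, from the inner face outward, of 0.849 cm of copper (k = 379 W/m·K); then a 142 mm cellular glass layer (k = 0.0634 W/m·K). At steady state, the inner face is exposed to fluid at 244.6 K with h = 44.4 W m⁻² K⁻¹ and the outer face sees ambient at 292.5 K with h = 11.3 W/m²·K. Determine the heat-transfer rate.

Q = 803 W

Resistance network (inner→outer):
  R_conv,in = 1/(hA) = 1/(44.4·39.4) = 5.716×10^-4 K/W
  R_copper = L/(kA) = 0.00849/(379·39.4) = 5.686×10^-7 K/W
  R_cellular glass = L/(kA) = 0.142/(0.0634·39.4) = 0.05685 K/W
  R_conv,out = 1/(hA) = 1/(11.3·39.4) = 0.002246 K/W
ΣR = 5.716×10^-4 + 5.686×10^-7 + 0.05685 + 0.002246 = 0.05967 K/W
Q = ΔT/ΣR = (244.6 K − 292.5 K)/0.05967 = -803 W
(Negative Q ⇒ heat flows inward; heat gain = 803 W.)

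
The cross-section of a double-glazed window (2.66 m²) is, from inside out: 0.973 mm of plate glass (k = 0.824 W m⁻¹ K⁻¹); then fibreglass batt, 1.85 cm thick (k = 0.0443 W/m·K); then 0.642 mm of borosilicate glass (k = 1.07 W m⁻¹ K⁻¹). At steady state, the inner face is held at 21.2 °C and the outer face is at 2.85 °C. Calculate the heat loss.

Q = 116 W

Treat each layer as a resistance in series:
  R_plate glass = L/(kA) = 9.73×10^-4/(0.824·2.66) = 4.439×10^-4 K/W
  R_fibreglass batt = L/(kA) = 0.0185/(0.0443·2.66) = 0.1570 K/W
  R_borosilicate glass = L/(kA) = 6.42×10^-4/(1.07·2.66) = 2.256×10^-4 K/W
ΣR = 4.439×10^-4 + 0.1570 + 2.256×10^-4 = 0.1577 K/W
Q = ΔT/ΣR = (21.2 °C − 2.85 °C)/0.1577 = 116 W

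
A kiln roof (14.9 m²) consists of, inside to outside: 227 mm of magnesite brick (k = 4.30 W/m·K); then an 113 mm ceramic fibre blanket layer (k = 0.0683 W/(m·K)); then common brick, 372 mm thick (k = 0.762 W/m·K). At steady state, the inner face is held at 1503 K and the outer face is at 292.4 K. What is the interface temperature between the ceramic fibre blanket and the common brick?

Treat each layer as a resistance in series:
  R_magnesite brick = L/(kA) = 0.227/(4.30·14.9) = 0.003543 K/W
  R_ceramic fibre blanket = L/(kA) = 0.113/(0.0683·14.9) = 0.1110 K/W
  R_common brick = L/(kA) = 0.372/(0.762·14.9) = 0.03276 K/W
ΣR = 0.003543 + 0.1110 + 0.03276 = 0.1473 K/W
Q = ΔT/ΣR = (1503 K − 292.4 K)/0.1473 = 8219 W
From the inner boundary to the ceramic fibre blanket/common brick interface, ΣR_partial = 0.1145 K/W.
T_interface = T_in − Q·ΣR_partial = 1503 K − (8219)(0.1145) = 562 K

T = 562 K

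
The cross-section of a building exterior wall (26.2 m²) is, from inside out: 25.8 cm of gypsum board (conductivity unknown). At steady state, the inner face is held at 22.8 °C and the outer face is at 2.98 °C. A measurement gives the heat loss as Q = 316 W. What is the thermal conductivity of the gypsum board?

k = 0.157 W/m·K

ΣR = ΔT/Q = |22.8 − 2.98|/316 = 0.06272 K/W
L/(kA) = 0.06272 ⇒ k = 0.258/(0.06272·26.2) = 0.157 W/m·K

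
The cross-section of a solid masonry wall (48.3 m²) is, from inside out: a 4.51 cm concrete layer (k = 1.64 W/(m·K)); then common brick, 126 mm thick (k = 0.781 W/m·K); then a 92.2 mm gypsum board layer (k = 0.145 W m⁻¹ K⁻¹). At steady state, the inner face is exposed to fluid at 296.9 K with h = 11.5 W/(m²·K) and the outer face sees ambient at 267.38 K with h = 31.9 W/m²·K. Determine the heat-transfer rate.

Q = 1510 W

Treat each layer as a resistance in series:
  R_conv,in = 1/(hA) = 1/(11.5·48.3) = 0.001800 K/W
  R_concrete = L/(kA) = 0.0451/(1.64·48.3) = 5.694×10^-4 K/W
  R_common brick = L/(kA) = 0.126/(0.781·48.3) = 0.003340 K/W
  R_gypsum board = L/(kA) = 0.0922/(0.145·48.3) = 0.01316 K/W
  R_conv,out = 1/(hA) = 1/(31.9·48.3) = 6.490×10^-4 K/W
ΣR = 0.001800 + 5.694×10^-4 + 0.003340 + 0.01316 + 6.490×10^-4 = 0.01952 K/W
Q = ΔT/ΣR = (296.9 K − 267.38 K)/0.01952 = 1510 W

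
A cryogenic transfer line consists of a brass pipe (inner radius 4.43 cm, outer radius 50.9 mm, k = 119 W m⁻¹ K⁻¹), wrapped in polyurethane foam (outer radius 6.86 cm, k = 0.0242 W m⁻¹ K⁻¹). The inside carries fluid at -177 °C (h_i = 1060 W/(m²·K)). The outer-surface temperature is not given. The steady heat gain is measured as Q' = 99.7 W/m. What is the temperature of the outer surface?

Sum the resistances:
  R'_conv,in = 1/(2πr h) = 1/(2π·0.0443·1060) = 0.003389 m·K/W
  R'_brass = ln(0.0509/0.0443)/(2πk) = 0.1389/(2π·119) = 1.857×10^-4 m·K/W
  R'_polyurethane foam = ln(0.0686/0.0509)/(2πk) = 0.2984/(2π·0.0242) = 1.963 m·K/W
ΣR = 1.966 m·K/W
ΔT = Q'·ΣR = 99.7 × 1.966 = 196.0 K
Heat flows inward, so T_out = T_in + ΔT = -177 + 196.0 = 19.0 °C

T_out = 19.0 °C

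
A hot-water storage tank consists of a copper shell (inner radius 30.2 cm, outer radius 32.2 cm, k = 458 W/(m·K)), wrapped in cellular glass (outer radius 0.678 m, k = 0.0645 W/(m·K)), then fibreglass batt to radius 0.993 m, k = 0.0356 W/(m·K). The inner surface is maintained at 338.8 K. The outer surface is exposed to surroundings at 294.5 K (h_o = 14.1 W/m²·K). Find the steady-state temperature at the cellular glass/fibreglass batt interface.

T = 309.7 K

Treat each layer as a resistance in series:
  R_copper = (1/0.302 − 1/0.322)/(4πk) = 0.2057/(4π·458) = 3.573×10^-5 K/W
  R_cellular glass = (1/0.322 − 1/0.678)/(4πk) = 1.631/(4π·0.0645) = 2.012 K/W
  R_fibreglass batt = (1/0.678 − 1/0.993)/(4πk) = 0.4679/(4π·0.0356) = 1.046 K/W
  R_conv,out = 1/(4πr²h) = 1/(4π·0.993²·14.1) = 0.005724 K/W
ΣR = 3.573×10^-5 + 2.012 + 1.046 + 0.005724 = 3.064 K/W
Q = ΔT/ΣR = (338.8 K − 294.5 K)/3.064 = 14.46 W
From the inner boundary to the cellular glass/fibreglass batt interface, ΣR_partial = 2.012 K/W.
T_interface = T_in − Q·ΣR_partial = 338.8 K − (14.46)(2.012) = 309.7 K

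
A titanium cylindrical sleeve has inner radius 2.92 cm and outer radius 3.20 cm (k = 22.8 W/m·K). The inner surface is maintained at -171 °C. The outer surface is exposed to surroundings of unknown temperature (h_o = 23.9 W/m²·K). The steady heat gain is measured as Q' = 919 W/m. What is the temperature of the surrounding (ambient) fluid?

Series resistances:
  R'_titanium = ln(0.0320/0.0292)/(2πk) = 0.09157/(2π·22.8) = 6.392×10^-4 m·K/W
  R'_conv,out = 1/(2πr h) = 1/(2π·0.0320·23.9) = 0.2081 m·K/W
ΣR = 0.2087 m·K/W
ΔT = Q'·ΣR = 919 × 0.2087 = 191.8 K
Heat flows inward, so T_out = T_in + ΔT = -171 + 191.8 = 20.8 °C

T_out = 20.8 °C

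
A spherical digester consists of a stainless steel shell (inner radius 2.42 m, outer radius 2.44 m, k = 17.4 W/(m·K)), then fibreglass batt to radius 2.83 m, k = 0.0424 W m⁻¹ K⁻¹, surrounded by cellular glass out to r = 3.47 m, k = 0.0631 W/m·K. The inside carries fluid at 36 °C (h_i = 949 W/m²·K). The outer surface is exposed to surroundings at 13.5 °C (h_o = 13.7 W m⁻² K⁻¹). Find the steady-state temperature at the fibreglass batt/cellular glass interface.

Resistance network (inner→outer):
  R_conv,in = 1/(4πr²h) = 1/(4π·2.42²·949) = 1.432×10^-5 K/W
  R_stainless steel = (1/2.42 − 1/2.44)/(4πk) = 0.003387/(4π·17.4) = 1.549×10^-5 K/W
  R_fibreglass batt = (1/2.44 − 1/2.83)/(4πk) = 0.05648/(4π·0.0424) = 0.1060 K/W
  R_cellular glass = (1/2.83 − 1/3.47)/(4πk) = 0.06517/(4π·0.0631) = 0.08219 K/W
  R_conv,out = 1/(4πr²h) = 1/(4π·3.47²·13.7) = 4.824×10^-4 K/W
ΣR = 1.432×10^-5 + 1.549×10^-5 + 0.1060 + 0.08219 + 4.824×10^-4 = 0.1887 K/W
Q = ΔT/ΣR = (36 °C − 13.5 °C)/0.1887 = 119.2 W
From the inner boundary to the fibreglass batt/cellular glass interface, ΣR_partial = 0.1060 K/W.
T_interface = T_in − Q·ΣR_partial = 36 °C − (119.2)(0.1060) = 23.4 °C

T = 23.4 °C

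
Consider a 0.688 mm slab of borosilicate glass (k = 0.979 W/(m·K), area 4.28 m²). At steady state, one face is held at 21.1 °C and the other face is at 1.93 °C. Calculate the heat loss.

Q = kA·ΔT/L = 0.979 × 4.28 × |21.1 °C − 1.93 °C| / 6.88×10^-4 = 1.17×10^5 W

Q = 1.17×10^5 W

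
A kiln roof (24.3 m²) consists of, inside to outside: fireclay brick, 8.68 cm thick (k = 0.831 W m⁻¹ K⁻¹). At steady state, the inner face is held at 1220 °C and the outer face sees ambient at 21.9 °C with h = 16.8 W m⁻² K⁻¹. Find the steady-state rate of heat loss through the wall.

Treat each layer as a resistance in series:
  R_fireclay brick = L/(kA) = 0.0868/(0.831·24.3) = 0.004298 K/W
  R_conv,out = 1/(hA) = 1/(16.8·24.3) = 0.002450 K/W
ΣR = 0.004298 + 0.002450 = 0.006748 K/W
Q = ΔT/ΣR = (1220 °C − 21.9 °C)/0.006748 = 1.78×10^5 W

Q = 1.78×10^5 W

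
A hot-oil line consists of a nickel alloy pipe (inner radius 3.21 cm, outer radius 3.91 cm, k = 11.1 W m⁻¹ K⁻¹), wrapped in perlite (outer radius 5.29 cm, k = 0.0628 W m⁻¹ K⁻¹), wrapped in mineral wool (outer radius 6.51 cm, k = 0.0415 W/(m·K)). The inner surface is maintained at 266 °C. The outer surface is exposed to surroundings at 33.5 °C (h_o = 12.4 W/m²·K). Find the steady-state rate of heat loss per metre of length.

Treat each layer as a resistance in series:
  R'_nickel alloy = ln(0.0391/0.0321)/(2πk) = 0.1973/(2π·11.1) = 0.002828 m·K/W
  R'_perlite = ln(0.0529/0.0391)/(2πk) = 0.3023/(2π·0.0628) = 0.7661 m·K/W
  R'_mineral wool = ln(0.0651/0.0529)/(2πk) = 0.2075/(2π·0.0415) = 0.7959 m·K/W
  R'_conv,out = 1/(2πr h) = 1/(2π·0.0651·12.4) = 0.1972 m·K/W
ΣR = 0.002828 + 0.7661 + 0.7959 + 0.1972 = 1.762 m·K/W
Q' = ΔT/ΣR = (266 °C − 33.5 °C)/1.762 = 132 W/m

Q' = 132 W/m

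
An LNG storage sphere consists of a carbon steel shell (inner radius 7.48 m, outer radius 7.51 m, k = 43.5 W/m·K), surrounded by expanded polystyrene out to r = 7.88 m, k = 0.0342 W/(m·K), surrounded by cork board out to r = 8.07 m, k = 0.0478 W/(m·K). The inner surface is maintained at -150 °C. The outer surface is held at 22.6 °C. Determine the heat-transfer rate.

Q = 8.84 kW

Treat each layer as a resistance in series:
  R_carbon steel = (1/7.48 − 1/7.51)/(4πk) = 5.340×10^-4/(4π·43.5) = 9.770×10^-7 K/W
  R_expanded polystyrene = (1/7.51 − 1/7.88)/(4πk) = 0.006252/(4π·0.0342) = 0.01455 K/W
  R_cork board = (1/7.88 − 1/8.07)/(4πk) = 0.002988/(4π·0.0478) = 0.004974 K/W
ΣR = 9.770×10^-7 + 0.01455 + 0.004974 = 0.01952 K/W
Q = ΔT/ΣR = (-150 °C − 22.6 °C)/0.01952 = -8840 W
(Negative Q ⇒ heat flows inward; heat gain = 8840 W.)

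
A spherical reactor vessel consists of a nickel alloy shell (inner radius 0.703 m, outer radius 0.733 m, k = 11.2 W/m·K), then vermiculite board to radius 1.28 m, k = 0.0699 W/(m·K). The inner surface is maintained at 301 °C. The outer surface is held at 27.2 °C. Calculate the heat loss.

Resistance network (inner→outer):
  R_nickel alloy = (1/0.703 − 1/0.733)/(4πk) = 0.05822/(4π·11.2) = 4.137×10^-4 K/W
  R_vermiculite board = (1/0.733 − 1/1.28)/(4πk) = 0.5830/(4π·0.0699) = 0.6637 K/W
ΣR = 4.137×10^-4 + 0.6637 = 0.6641 K/W
Q = ΔT/ΣR = (301 °C − 27.2 °C)/0.6641 = 412 W

Q = 412 W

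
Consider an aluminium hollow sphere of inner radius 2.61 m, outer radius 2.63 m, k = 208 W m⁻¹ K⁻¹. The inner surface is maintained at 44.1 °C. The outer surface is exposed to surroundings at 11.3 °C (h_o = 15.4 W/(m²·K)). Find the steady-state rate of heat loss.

Series thermal resistances, inner to outer:
  R_aluminium = (1/2.61 − 1/2.63)/(4πk) = 0.002914/(4π·208) = 1.115×10^-6 K/W
  R_conv,out = 1/(4πr²h) = 1/(4π·2.63²·15.4) = 7.471×10^-4 K/W
ΣR = 1.115×10^-6 + 7.471×10^-4 = 7.482×10^-4 K/W
Q = ΔT/ΣR = (44.1 °C − 11.3 °C)/7.482×10^-4 = 43800 W

Q = 43800 W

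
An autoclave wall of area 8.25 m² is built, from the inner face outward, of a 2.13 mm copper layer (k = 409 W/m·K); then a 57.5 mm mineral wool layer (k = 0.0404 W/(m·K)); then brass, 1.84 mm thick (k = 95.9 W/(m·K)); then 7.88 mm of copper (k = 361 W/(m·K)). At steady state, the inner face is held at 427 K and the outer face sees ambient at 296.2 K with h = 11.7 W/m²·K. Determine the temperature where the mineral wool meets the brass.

T = 303.6 K

Treat each layer as a resistance in series:
  R_copper = L/(kA) = 0.00213/(409·8.25) = 6.313×10^-7 K/W
  R_mineral wool = L/(kA) = 0.0575/(0.0404·8.25) = 0.1725 K/W
  R_brass = L/(kA) = 0.00184/(95.9·8.25) = 2.326×10^-6 K/W
  R_copper = L/(kA) = 0.00788/(361·8.25) = 2.646×10^-6 K/W
  R_conv,out = 1/(hA) = 1/(11.7·8.25) = 0.01036 K/W
ΣR = 6.313×10^-7 + 0.1725 + 2.326×10^-6 + 2.646×10^-6 + 0.01036 = 0.1829 K/W
Q = ΔT/ΣR = (427 K − 296.2 K)/0.1829 = 715.1 W
From the inner boundary to the mineral wool/brass interface, ΣR_partial = 0.1725 K/W.
T_interface = T_in − Q·ΣR_partial = 427 K − (715.1)(0.1725) = 303.6 K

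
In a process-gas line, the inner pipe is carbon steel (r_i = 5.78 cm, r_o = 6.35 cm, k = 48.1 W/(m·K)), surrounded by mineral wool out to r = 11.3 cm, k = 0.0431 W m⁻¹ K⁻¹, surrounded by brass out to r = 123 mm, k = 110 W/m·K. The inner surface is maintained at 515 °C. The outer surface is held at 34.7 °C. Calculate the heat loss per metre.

Resistance network (inner→outer):
  R'_carbon steel = ln(0.0635/0.0578)/(2πk) = 0.09405/(2π·48.1) = 3.112×10^-4 m·K/W
  R'_mineral wool = ln(0.113/0.0635)/(2πk) = 0.5763/(2π·0.0431) = 2.128 m·K/W
  R'_brass = ln(0.123/0.113)/(2πk) = 0.08480/(2π·110) = 1.227×10^-4 m·K/W
ΣR = 3.112×10^-4 + 2.128 + 1.227×10^-4 = 2.128 m·K/W
Q' = ΔT/ΣR = (515 °C − 34.7 °C)/2.128 = 226 W/m

Q' = 226 W/m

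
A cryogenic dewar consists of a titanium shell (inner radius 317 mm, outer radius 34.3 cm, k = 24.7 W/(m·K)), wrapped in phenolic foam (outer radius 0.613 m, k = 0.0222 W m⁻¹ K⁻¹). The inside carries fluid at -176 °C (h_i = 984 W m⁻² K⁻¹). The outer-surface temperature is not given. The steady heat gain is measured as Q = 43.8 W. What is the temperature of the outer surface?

Series resistances:
  R_conv,in = 1/(4πr²h) = 1/(4π·0.317²·984) = 8.048×10^-4 K/W
  R_titanium = (1/0.317 − 1/0.343)/(4πk) = 0.2391/(4π·24.7) = 7.704×10^-4 K/W
  R_phenolic foam = (1/0.343 − 1/0.613)/(4πk) = 1.284/(4π·0.0222) = 4.603 K/W
ΣR = 4.605 K/W
ΔT = Q·ΣR = 43.8 × 4.605 = 201.7 K
Heat flows inward, so T_out = T_in + ΔT = -176 + 201.7 = 25.7 °C

T_out = 25.7 °C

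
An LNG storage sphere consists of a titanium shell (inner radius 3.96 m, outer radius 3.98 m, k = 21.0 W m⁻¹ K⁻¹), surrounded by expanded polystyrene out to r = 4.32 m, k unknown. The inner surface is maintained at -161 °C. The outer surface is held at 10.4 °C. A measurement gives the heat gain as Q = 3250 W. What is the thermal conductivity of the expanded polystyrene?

ΣR = ΔT/Q = |-161 − 10.4|/3250 = 0.05274 K/W
Known resistances:
  R_titanium = (1/3.96 − 1/3.98)/(4πk) = 0.001269/(4π·21.0) = 4.809×10^-6 K/W
R_expanded polystyrene = ΣR − ΣR_known = 0.05274 − 4.809×10^-6 = 0.05274 K/W
(1/r₁−1/r₂)/(4πk) = 0.05274 ⇒ k = 0.01977/(4π·0.05274) = 0.0298 W/m·K

k = 0.0298 W/m·K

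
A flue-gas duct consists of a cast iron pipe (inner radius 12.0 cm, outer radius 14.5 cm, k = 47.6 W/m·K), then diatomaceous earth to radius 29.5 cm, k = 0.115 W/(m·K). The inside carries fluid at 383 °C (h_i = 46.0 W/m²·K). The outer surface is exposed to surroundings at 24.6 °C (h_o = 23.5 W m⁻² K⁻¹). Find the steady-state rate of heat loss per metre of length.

Q' = 346 W/m

Treat each layer as a resistance in series:
  R'_conv,in = 1/(2πr h) = 1/(2π·0.120·46.0) = 0.02883 m·K/W
  R'_cast iron = ln(0.145/0.120)/(2πk) = 0.1892/(2π·47.6) = 6.327×10^-4 m·K/W
  R'_diatomaceous earth = ln(0.295/0.145)/(2πk) = 0.7102/(2π·0.115) = 0.9829 m·K/W
  R'_conv,out = 1/(2πr h) = 1/(2π·0.295·23.5) = 0.02296 m·K/W
ΣR = 0.02883 + 6.327×10^-4 + 0.9829 + 0.02296 = 1.035 m·K/W
Q' = ΔT/ΣR = (383 °C − 24.6 °C)/1.035 = 346 W/m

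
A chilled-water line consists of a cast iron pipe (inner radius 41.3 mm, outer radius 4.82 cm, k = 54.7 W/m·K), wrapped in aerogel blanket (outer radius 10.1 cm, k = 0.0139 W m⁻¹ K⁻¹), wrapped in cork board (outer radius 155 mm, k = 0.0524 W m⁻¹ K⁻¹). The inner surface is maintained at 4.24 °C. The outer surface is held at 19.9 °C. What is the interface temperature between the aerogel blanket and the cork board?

T = 17.8 °C

Treat each layer as a resistance in series:
  R'_cast iron = ln(0.0482/0.0413)/(2πk) = 0.1545/(2π·54.7) = 4.495×10^-4 m·K/W
  R'_aerogel blanket = ln(0.101/0.0482)/(2πk) = 0.7398/(2π·0.0139) = 8.470 m·K/W
  R'_cork board = ln(0.155/0.101)/(2πk) = 0.4283/(2π·0.0524) = 1.301 m·K/W
ΣR = 4.495×10^-4 + 8.470 + 1.301 = 9.771 m·K/W
Q' = ΔT/ΣR = (4.24 °C − 19.9 °C)/9.771 = -1.603 W/m
From the inner boundary to the aerogel blanket/cork board interface, ΣR_partial = 8.470 m·K/W.
T_interface = T_in − Q'·ΣR_partial = 4.24 °C − (-1.603)(8.470) = 17.8 °C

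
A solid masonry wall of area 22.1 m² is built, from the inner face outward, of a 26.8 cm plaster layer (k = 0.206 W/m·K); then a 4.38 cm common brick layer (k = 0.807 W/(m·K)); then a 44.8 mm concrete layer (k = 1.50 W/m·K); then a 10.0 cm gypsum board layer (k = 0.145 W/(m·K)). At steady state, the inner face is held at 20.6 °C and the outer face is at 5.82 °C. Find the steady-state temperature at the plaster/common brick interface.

T = 11.3 °C

Treat each layer as a resistance in series:
  R_plaster = L/(kA) = 0.268/(0.206·22.1) = 0.05887 K/W
  R_common brick = L/(kA) = 0.0438/(0.807·22.1) = 0.002456 K/W
  R_concrete = L/(kA) = 0.0448/(1.50·22.1) = 0.001351 K/W
  R_gypsum board = L/(kA) = 0.100/(0.145·22.1) = 0.03121 K/W
ΣR = 0.05887 + 0.002456 + 0.001351 + 0.03121 = 0.09389 K/W
Q = ΔT/ΣR = (20.6 °C − 5.82 °C)/0.09389 = 157.4 W
From the inner boundary to the plaster/common brick interface, ΣR_partial = 0.05887 K/W.
T_interface = T_in − Q·ΣR_partial = 20.6 °C − (157.4)(0.05887) = 11.3 °C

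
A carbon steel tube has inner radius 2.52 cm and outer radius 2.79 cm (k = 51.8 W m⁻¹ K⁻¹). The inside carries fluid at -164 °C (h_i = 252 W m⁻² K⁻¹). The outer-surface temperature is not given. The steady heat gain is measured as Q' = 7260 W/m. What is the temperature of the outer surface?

Sum the resistances:
  R'_conv,in = 1/(2πr h) = 1/(2π·0.0252·252) = 0.02506 m·K/W
  R'_carbon steel = ln(0.0279/0.0252)/(2πk) = 0.1018/(2π·51.8) = 3.127×10^-4 m·K/W
ΣR = 0.02537 m·K/W
ΔT = Q'·ΣR = 7260 × 0.02537 = 184.2 K
Heat flows inward, so T_out = T_in + ΔT = -164 + 184.2 = 20.2 °C

T_out = 20.2 °C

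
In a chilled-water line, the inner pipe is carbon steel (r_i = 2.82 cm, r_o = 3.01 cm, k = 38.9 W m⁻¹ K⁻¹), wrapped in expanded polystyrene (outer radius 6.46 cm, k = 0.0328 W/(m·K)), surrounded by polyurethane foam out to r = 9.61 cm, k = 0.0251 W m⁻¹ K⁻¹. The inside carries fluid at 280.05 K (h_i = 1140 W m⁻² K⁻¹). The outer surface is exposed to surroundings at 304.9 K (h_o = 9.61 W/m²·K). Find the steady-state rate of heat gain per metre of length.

Q' = 3.88 W/m

Series thermal resistances, inner to outer:
  R'_conv,in = 1/(2πr h) = 1/(2π·0.0282·1140) = 0.004951 m·K/W
  R'_carbon steel = ln(0.0301/0.0282)/(2πk) = 0.06520/(2π·38.9) = 2.668×10^-4 m·K/W
  R'_expanded polystyrene = ln(0.0646/0.0301)/(2πk) = 0.7637/(2π·0.0328) = 3.706 m·K/W
  R'_polyurethane foam = ln(0.0961/0.0646)/(2πk) = 0.3972/(2π·0.0251) = 2.518 m·K/W
  R'_conv,out = 1/(2πr h) = 1/(2π·0.0961·9.61) = 0.1723 m·K/W
ΣR = 0.004951 + 2.668×10^-4 + 3.706 + 2.518 + 0.1723 = 6.402 m·K/W
Q' = ΔT/ΣR = (280.05 K − 304.9 K)/6.402 = -3.88 W/m
(Negative Q' ⇒ heat flows inward; heat gain = 3.88 W/m.)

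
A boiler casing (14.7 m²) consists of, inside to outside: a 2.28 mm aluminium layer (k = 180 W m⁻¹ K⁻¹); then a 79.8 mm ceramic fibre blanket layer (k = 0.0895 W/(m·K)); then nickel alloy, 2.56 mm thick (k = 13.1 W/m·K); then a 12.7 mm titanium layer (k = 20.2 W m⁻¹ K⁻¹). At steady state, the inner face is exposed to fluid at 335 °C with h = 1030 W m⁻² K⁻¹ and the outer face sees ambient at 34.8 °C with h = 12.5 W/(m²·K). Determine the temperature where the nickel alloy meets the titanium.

T = 59.7 °C

Treat each layer as a resistance in series:
  R_conv,in = 1/(hA) = 1/(1030·14.7) = 6.605×10^-5 K/W
  R_aluminium = L/(kA) = 0.00228/(180·14.7) = 8.617×10^-7 K/W
  R_ceramic fibre blanket = L/(kA) = 0.0798/(0.0895·14.7) = 0.06065 K/W
  R_nickel alloy = L/(kA) = 0.00256/(13.1·14.7) = 1.329×10^-5 K/W
  R_titanium = L/(kA) = 0.0127/(20.2·14.7) = 4.277×10^-5 K/W
  R_conv,out = 1/(hA) = 1/(12.5·14.7) = 0.005442 K/W
ΣR = 6.605×10^-5 + 8.617×10^-7 + 0.06065 + 1.329×10^-5 + 4.277×10^-5 + 0.005442 = 0.06621 K/W
Q = ΔT/ΣR = (335 °C − 34.8 °C)/0.06621 = 4534 W
From the inner boundary to the nickel alloy/titanium interface, ΣR_partial = 0.06073 K/W.
T_interface = T_in − Q·ΣR_partial = 335 °C − (4534)(0.06073) = 59.7 °C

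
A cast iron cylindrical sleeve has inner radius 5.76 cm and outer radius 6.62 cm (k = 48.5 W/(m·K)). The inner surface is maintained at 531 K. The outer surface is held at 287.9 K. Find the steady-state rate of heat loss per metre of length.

Q' = 2πk·ΔT/ln(r₂/r₁) = 2π × 48.5 × 243.1 / ln(0.0662/0.0576) = 5.32×10^5 W/m

Q' = 532 kW/m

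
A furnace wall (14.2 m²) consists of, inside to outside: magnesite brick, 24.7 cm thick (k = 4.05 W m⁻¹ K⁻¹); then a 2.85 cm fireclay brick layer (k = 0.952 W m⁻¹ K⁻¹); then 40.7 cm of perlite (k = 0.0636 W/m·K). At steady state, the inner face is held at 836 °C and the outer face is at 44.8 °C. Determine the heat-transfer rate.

Q = 1730 W

Series thermal resistances, inner to outer:
  R_magnesite brick = L/(kA) = 0.247/(4.05·14.2) = 0.004295 K/W
  R_fireclay brick = L/(kA) = 0.0285/(0.952·14.2) = 0.002108 K/W
  R_perlite = L/(kA) = 0.407/(0.0636·14.2) = 0.4507 K/W
ΣR = 0.004295 + 0.002108 + 0.4507 = 0.4571 K/W
Q = ΔT/ΣR = (836 °C − 44.8 °C)/0.4571 = 1730 W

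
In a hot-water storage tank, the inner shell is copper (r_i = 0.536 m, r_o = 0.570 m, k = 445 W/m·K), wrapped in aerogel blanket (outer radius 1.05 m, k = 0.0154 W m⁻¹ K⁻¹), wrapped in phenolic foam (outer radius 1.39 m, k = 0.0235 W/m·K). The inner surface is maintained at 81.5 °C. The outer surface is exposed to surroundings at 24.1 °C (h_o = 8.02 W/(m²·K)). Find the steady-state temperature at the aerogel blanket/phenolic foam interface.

T = 33.3 °C

Resistance network (inner→outer):
  R_copper = (1/0.536 − 1/0.570)/(4πk) = 0.1113/(4π·445) = 1.990×10^-5 K/W
  R_aerogel blanket = (1/0.570 − 1/1.05)/(4πk) = 0.8020/(4π·0.0154) = 4.144 K/W
  R_phenolic foam = (1/1.05 − 1/1.39)/(4πk) = 0.2330/(4π·0.0235) = 0.7889 K/W
  R_conv,out = 1/(4πr²h) = 1/(4π·1.39²·8.02) = 0.005136 K/W
ΣR = 1.990×10^-5 + 4.144 + 0.7889 + 0.005136 = 4.938 K/W
Q = ΔT/ΣR = (81.5 °C − 24.1 °C)/4.938 = 11.62 W
From the inner boundary to the aerogel blanket/phenolic foam interface, ΣR_partial = 4.144 K/W.
T_interface = T_in − Q·ΣR_partial = 81.5 °C − (11.62)(4.144) = 33.3 °C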